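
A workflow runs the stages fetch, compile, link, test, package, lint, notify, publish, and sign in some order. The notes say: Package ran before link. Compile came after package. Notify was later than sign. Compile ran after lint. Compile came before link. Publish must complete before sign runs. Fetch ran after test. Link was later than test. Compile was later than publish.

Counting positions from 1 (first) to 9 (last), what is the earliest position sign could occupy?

2

Publish must come before sign — 1 forced predecessor.
Nothing else is forced ahead of sign, so its earliest slot is position 1 + 1 = 2.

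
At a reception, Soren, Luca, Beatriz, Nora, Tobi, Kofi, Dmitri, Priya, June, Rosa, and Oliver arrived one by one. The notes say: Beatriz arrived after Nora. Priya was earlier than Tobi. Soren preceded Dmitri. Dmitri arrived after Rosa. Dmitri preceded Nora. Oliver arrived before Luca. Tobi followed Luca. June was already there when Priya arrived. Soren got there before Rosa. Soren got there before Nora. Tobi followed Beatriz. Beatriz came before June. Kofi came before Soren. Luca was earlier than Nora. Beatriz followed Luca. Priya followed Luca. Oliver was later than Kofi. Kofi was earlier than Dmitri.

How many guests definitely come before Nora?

6

Directly stated before Nora: Dmitri, Luca, and Soren.
Kofi reaches Nora via Kofi → Dmitri → Nora.
Oliver reaches Nora via Oliver → Luca → Nora.
Rosa reaches Nora via Rosa → Dmitri → Nora.
No chain forces Priya (or any of the others) ahead of Nora.
That's Dmitri, Kofi, Luca, Oliver, Rosa, and Soren — 6 in all.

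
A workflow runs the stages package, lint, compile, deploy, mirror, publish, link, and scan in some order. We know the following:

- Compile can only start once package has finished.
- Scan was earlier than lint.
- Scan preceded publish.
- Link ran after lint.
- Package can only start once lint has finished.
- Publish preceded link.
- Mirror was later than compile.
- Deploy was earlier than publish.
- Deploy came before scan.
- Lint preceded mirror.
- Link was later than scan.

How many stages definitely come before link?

Directly stated before link: lint, publish, and scan.
Deploy reaches link via deploy → scan → link.
No chain forces mirror (or any of the others) ahead of link.
That's deploy, lint, publish, and scan — 4 in all.

4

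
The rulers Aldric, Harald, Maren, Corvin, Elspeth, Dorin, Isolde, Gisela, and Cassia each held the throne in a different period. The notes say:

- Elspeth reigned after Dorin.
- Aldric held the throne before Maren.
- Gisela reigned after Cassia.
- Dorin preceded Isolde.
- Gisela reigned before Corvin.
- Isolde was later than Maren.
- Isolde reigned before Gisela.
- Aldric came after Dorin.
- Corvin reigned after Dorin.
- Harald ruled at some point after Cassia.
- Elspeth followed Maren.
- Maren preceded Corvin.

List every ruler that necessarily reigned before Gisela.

Directly stated before Gisela: Cassia and Isolde.
Aldric reaches Gisela via Aldric → Maren → Isolde → Gisela.
Dorin reaches Gisela via Dorin → Isolde → Gisela.
Maren reaches Gisela via Maren → Isolde → Gisela.

Aldric, Cassia, Dorin, Isolde, Maren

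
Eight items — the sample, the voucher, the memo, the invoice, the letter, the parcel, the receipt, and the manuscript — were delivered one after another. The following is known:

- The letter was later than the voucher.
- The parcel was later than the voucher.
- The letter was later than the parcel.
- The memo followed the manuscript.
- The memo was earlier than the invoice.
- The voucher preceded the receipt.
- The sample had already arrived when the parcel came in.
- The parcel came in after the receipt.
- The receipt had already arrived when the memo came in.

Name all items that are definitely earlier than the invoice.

the manuscript, the memo, the receipt, the voucher

Directly stated before the invoice: the memo.
The manuscript reaches the invoice via the manuscript → the memo → the invoice.
The receipt reaches the invoice via the receipt → the memo → the invoice.
The voucher reaches the invoice via the voucher → the receipt → the memo → the invoice.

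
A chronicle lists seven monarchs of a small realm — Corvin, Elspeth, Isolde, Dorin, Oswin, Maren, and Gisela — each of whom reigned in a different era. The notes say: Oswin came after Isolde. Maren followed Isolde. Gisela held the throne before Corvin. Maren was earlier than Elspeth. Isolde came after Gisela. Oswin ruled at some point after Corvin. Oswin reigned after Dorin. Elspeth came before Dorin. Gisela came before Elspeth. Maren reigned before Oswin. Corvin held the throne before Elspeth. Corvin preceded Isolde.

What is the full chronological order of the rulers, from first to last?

Gisela, Corvin, Isolde, Maren, Elspeth, Dorin, Oswin

The constraints fix every adjacent pair, so only one ordering works:
Gisela → Corvin → Isolde → Maren → Elspeth → Dorin → Oswin.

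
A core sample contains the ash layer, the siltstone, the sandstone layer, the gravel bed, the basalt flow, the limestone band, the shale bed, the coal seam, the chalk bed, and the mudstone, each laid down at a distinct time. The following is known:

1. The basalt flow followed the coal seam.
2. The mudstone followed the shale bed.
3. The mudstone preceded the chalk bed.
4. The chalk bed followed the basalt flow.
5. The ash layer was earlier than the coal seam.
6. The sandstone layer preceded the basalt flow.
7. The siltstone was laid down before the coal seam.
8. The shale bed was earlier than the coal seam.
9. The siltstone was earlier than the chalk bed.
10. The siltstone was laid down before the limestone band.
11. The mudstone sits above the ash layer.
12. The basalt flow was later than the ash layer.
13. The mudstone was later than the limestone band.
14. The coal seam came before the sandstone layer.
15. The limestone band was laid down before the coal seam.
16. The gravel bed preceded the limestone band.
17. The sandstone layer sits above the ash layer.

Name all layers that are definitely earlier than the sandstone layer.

Directly stated before the sandstone layer: the ash layer and the coal seam.
The gravel bed reaches the sandstone layer via the gravel bed → the limestone band → the coal seam → the sandstone layer.
The limestone band reaches the sandstone layer via the limestone band → the coal seam → the sandstone layer.
The shale bed reaches the sandstone layer via the shale bed → the coal seam → the sandstone layer.
Likewise the siltstone reaches the sandstone layer by chaining the stated constraints.

the ash layer, the coal seam, the gravel bed, the limestone band, the shale bed, the siltstone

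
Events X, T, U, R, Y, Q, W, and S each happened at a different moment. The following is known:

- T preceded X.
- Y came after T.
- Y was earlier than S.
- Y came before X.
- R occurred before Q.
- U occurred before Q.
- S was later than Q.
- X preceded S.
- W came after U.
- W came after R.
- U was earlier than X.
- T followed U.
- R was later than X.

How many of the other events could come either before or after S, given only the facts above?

Forced before S: Q, R, T, U, X, and Y.
That leaves W with no forced order relative to S — 1.

1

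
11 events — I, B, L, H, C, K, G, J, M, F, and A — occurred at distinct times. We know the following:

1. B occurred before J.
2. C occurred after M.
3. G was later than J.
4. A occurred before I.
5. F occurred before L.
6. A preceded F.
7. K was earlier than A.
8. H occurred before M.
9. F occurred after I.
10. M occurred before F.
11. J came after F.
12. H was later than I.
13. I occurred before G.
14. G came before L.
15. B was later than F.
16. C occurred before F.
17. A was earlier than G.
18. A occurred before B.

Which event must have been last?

L

Every other event has a chain of constraints placing it before L, so L is last.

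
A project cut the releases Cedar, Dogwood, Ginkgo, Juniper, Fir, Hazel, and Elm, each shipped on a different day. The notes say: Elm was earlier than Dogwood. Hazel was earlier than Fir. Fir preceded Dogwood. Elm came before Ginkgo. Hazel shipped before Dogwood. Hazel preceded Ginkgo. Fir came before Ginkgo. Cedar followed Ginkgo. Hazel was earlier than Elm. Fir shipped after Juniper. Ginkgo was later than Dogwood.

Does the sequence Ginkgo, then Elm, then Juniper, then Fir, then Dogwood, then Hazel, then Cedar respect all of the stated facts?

no

The constraints require Hazel before Dogwood, but in the proposed sequence Dogwood appears ahead of Hazel. That one violation is enough.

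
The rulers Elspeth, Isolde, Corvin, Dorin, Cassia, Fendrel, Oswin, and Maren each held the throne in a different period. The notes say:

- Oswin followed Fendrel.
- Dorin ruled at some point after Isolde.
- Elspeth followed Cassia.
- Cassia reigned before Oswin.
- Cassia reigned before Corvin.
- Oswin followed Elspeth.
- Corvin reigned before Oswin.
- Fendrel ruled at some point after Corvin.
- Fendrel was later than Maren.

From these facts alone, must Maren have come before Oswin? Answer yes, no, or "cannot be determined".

Chain the constraints: Maren → Fendrel → Oswin. Each link is directly stated, so Maren comes before Oswin.

yes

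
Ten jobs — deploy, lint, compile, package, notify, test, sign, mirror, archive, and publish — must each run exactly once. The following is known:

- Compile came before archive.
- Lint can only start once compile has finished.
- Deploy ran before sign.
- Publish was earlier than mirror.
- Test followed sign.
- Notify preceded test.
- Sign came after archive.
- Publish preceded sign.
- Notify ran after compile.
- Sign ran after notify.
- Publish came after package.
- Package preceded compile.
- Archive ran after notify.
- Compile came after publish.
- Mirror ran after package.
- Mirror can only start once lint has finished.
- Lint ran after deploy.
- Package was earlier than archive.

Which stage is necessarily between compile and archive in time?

Tracing the constraints gives compile → notify → archive, so notify sits after compile and before archive.
No other stage is forced both after compile and before archive.

notify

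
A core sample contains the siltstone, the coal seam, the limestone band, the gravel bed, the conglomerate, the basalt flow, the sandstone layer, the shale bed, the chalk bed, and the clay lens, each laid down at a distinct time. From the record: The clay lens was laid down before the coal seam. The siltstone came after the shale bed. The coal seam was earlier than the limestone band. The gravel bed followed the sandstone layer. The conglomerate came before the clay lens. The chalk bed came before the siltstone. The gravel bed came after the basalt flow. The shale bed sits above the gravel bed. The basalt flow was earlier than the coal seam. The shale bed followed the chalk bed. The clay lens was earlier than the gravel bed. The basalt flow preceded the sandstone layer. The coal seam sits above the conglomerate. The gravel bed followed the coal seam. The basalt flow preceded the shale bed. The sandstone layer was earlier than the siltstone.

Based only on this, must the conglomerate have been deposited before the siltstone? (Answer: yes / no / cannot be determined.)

yes

Chain the constraints: the conglomerate → the clay lens → the gravel bed → the shale bed → the siltstone. Each link is directly stated, so the conglomerate comes before the siltstone.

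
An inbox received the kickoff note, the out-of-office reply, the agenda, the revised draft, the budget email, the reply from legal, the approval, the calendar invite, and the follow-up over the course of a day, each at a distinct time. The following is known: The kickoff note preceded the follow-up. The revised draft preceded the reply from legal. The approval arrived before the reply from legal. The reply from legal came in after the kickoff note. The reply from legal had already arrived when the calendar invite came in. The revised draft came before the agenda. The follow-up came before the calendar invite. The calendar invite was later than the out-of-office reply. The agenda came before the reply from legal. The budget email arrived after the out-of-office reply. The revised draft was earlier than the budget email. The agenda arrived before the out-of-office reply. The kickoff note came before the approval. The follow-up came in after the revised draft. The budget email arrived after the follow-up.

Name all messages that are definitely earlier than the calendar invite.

the agenda, the approval, the follow-up, the kickoff note, the out-of-office reply, the reply from legal, the revised draft

Directly stated before the calendar invite: the follow-up, the out-of-office reply, and the reply from legal.
The agenda reaches the calendar invite via the agenda → the reply from legal → the calendar invite.
The approval reaches the calendar invite via the approval → the reply from legal → the calendar invite.
The kickoff note reaches the calendar invite via the kickoff note → the reply from legal → the calendar invite.
Likewise the revised draft reaches the calendar invite by chaining the stated constraints.
No chain forces the budget email ahead of the calendar invite.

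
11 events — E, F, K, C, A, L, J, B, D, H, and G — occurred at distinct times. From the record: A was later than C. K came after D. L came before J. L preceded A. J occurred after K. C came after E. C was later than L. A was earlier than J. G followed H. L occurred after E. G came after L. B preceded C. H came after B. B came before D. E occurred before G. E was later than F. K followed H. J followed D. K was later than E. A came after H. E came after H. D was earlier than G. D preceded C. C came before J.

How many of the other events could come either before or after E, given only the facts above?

1

Forced before E: B, F, and H; forced after E: A, C, G, J, K, and L.
That leaves D with no forced order relative to E — 1.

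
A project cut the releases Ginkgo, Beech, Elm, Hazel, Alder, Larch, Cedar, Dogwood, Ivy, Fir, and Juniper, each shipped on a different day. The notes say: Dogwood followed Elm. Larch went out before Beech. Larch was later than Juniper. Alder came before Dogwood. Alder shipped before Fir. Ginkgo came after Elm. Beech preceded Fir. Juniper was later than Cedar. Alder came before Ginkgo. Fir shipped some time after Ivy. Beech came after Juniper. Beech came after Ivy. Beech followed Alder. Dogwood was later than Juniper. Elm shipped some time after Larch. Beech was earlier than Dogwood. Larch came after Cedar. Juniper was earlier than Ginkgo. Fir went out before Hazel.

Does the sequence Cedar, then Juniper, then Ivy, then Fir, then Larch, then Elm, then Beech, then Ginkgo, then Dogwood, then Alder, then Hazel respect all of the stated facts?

no

The constraints require Alder before Fir, but in the proposed sequence Fir appears ahead of Alder. That one violation is enough.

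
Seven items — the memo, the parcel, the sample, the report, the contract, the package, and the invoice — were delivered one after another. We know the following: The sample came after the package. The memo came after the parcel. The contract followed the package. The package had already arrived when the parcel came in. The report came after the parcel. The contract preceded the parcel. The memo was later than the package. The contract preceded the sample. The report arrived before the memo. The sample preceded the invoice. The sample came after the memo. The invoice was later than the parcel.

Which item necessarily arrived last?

the invoice

Every other item has a chain of constraints placing it before the invoice, so the invoice is last.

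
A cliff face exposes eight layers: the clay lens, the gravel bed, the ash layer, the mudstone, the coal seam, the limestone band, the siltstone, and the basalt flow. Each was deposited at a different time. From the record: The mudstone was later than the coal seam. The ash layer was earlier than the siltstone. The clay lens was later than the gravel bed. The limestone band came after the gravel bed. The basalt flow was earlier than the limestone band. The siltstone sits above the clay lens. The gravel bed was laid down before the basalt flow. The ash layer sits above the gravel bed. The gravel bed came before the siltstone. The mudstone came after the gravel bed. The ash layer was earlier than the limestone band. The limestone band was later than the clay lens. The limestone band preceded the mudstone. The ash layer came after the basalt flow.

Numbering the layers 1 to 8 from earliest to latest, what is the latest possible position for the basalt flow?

4

The basalt flow must come before the ash layer, the limestone band, the mudstone, and the siltstone — 4 layers forced after it.
Everything else can be placed before the basalt flow in some valid order, so the basalt flow can sit as late as position 8 − 4 = 4.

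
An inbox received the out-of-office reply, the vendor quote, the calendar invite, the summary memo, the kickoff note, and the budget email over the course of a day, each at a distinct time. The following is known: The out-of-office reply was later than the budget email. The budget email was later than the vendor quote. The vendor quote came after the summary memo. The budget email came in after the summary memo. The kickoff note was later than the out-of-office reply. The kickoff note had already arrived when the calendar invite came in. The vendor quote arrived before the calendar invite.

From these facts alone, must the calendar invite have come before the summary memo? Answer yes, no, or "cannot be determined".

no

Tracing the constraints gives the summary memo → the vendor quote → the calendar invite, so the summary memo must come before the calendar invite.
That means the calendar invite cannot be before the summary memo.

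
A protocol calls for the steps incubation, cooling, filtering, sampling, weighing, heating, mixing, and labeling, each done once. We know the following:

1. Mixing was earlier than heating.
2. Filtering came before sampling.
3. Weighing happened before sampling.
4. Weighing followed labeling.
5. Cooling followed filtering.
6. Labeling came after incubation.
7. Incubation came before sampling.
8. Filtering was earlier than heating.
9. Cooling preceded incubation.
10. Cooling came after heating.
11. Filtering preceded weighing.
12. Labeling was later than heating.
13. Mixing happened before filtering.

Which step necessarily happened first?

mixing

Mixing has a chain of constraints placing it before every other step, so mixing must be first.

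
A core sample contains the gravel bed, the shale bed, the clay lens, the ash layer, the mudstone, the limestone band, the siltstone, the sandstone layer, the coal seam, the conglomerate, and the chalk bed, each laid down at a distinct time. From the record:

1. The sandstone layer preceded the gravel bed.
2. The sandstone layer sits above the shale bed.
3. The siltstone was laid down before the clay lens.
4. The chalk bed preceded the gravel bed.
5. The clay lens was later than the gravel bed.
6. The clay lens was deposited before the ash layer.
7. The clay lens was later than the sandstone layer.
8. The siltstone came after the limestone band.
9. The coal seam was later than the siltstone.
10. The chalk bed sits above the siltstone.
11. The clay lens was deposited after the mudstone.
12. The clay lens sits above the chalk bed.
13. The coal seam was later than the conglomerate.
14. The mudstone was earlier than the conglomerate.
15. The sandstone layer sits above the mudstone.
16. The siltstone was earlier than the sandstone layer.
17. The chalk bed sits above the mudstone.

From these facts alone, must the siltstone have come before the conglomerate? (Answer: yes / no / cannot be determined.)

No chain of stated constraints runs from the siltstone to the conglomerate, and none runs from the conglomerate to the siltstone either.
So the relative order of the siltstone and the conglomerate is not fixed by the given facts.

cannot be determined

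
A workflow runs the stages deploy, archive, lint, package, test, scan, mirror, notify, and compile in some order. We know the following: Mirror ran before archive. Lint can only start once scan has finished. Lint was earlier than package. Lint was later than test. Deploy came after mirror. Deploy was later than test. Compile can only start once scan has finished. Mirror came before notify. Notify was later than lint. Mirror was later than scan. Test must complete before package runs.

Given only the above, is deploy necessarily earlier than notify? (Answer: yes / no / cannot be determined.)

No chain of stated constraints runs from deploy to notify, and none runs from notify to deploy either.
So the relative order of deploy and notify is not fixed by the given facts.

cannot be determined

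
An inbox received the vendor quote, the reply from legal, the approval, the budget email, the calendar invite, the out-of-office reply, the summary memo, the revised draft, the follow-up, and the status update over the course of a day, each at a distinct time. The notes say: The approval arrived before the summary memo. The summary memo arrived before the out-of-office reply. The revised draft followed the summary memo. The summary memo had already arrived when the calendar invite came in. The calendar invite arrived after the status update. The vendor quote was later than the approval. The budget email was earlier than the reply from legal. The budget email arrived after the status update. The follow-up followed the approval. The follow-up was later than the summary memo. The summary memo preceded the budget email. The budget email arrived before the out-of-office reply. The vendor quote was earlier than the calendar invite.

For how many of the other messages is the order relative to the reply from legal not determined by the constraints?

Forced before the reply from legal: the approval, the budget email, the status update, and the summary memo.
That leaves the calendar invite, the follow-up, the out-of-office reply, the revised draft, and the vendor quote with no forced order relative to the reply from legal — 5.

5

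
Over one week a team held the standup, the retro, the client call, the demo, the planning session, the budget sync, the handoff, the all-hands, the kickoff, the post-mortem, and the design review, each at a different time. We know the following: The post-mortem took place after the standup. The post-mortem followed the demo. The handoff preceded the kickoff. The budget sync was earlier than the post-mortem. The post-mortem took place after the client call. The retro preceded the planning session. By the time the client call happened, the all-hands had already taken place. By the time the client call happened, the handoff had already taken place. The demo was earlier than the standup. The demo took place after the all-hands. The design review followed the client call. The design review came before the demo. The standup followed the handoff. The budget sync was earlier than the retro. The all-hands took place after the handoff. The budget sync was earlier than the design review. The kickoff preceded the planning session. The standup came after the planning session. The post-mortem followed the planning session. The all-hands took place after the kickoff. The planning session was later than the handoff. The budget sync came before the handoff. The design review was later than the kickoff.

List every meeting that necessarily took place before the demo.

the all-hands, the budget sync, the client call, the design review, the handoff, the kickoff

Directly stated before the demo: the all-hands and the design review.
The budget sync reaches the demo via the budget sync → the design review → the demo.
The client call reaches the demo via the client call → the design review → the demo.
The handoff reaches the demo via the handoff → the all-hands → the demo.
Likewise the kickoff reaches the demo by chaining the stated constraints.
No chain forces the retro (or any of the others) ahead of the demo.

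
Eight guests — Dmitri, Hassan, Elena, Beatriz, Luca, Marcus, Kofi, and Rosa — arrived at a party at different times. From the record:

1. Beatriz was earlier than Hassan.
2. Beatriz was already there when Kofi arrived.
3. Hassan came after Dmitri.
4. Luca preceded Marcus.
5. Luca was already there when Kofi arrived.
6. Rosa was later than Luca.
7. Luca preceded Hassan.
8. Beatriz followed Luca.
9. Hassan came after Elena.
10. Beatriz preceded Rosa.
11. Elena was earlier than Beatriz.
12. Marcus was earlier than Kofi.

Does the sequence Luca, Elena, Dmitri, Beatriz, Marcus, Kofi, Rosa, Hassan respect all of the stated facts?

yes

Check each stated constraint against the proposed order — e.g. Luca is ahead of Rosa; Luca is ahead of Hassan. Every pair is in the required order; nothing is violated.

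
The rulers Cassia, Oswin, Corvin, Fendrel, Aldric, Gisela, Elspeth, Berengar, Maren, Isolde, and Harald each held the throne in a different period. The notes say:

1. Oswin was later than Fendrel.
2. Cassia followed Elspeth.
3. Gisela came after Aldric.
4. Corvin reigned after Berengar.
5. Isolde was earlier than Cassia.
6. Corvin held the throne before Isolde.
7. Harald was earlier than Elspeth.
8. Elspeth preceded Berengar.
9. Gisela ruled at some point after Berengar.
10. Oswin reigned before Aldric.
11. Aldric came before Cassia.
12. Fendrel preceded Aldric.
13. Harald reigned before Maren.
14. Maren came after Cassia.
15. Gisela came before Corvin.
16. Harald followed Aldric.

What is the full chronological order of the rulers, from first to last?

Fendrel, Oswin, Aldric, Harald, Elspeth, Berengar, Gisela, Corvin, Isolde, Cassia, Maren

The constraints fix every adjacent pair, so only one ordering works:
Fendrel → Oswin → Aldric → Harald → Elspeth → Berengar → Gisela → Corvin → Isolde → Cassia → Maren.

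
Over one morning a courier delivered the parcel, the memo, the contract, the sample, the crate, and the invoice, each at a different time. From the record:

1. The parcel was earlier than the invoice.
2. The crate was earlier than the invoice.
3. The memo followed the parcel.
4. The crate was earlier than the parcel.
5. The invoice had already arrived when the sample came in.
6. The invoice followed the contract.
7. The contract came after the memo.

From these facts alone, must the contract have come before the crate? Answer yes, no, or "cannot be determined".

Tracing the constraints gives the crate → the parcel → the memo → the contract, so the crate must come before the contract.
That means the contract cannot be before the crate.

no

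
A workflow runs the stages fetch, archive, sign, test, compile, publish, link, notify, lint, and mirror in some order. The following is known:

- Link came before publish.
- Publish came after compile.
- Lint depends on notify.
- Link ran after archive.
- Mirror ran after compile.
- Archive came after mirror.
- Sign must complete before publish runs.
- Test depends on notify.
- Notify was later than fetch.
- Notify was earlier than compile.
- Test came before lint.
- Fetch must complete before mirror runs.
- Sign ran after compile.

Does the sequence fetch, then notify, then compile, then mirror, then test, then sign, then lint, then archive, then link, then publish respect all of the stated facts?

yes

Check each stated constraint against the proposed order — e.g. notify is ahead of lint; compile is ahead of publish. Every pair is in the required order; nothing is violated.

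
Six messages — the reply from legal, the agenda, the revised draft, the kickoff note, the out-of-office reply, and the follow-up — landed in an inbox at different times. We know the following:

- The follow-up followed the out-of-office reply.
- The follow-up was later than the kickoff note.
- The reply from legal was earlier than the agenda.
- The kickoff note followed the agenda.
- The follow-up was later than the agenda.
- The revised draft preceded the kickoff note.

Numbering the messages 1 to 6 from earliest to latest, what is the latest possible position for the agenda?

4

The agenda must come before the follow-up and the kickoff note — 2 messages forced after it.
Everything else can be placed before the agenda in some valid order, so the agenda can sit as late as position 6 − 2 = 4.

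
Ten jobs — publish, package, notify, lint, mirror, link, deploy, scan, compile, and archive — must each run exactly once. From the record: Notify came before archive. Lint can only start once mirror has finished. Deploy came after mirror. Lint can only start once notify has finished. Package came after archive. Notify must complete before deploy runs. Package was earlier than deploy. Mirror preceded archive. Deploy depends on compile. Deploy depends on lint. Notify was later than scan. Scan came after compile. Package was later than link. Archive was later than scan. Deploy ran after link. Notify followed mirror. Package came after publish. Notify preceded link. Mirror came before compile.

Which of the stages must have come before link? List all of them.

Directly stated before link: notify.
Compile reaches link via compile → scan → notify → link.
Mirror reaches link via mirror → notify → link.
Scan reaches link via scan → notify → link.

compile, mirror, notify, scan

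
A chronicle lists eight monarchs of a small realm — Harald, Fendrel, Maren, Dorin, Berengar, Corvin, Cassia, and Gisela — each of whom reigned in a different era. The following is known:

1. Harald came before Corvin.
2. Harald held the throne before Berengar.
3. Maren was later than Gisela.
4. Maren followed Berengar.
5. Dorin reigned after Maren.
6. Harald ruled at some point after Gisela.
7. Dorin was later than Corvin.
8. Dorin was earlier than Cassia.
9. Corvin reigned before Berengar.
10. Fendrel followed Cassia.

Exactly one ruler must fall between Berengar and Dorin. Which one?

Tracing the constraints gives Berengar → Maren → Dorin, so Maren sits after Berengar and before Dorin.
No other ruler is forced both after Berengar and before Dorin.

Maren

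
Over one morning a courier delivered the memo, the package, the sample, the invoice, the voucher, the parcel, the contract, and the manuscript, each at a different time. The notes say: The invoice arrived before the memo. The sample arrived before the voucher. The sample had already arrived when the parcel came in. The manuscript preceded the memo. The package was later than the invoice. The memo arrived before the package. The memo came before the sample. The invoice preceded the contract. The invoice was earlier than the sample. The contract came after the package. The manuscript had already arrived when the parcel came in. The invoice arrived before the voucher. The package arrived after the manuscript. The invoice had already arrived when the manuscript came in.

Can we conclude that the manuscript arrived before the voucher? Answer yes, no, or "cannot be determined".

yes

Chain the constraints: the manuscript → the memo → the sample → the voucher. Each link is directly stated, so the manuscript comes before the voucher.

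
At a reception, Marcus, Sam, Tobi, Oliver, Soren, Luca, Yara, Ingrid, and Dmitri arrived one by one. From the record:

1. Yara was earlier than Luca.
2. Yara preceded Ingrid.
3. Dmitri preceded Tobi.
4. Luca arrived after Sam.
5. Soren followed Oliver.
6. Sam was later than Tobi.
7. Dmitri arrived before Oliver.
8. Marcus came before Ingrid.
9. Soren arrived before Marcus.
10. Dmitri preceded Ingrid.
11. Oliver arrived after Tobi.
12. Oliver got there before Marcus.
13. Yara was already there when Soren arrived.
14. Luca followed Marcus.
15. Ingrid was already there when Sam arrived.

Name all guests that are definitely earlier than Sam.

Directly stated before Sam: Ingrid and Tobi.
Dmitri reaches Sam via Dmitri → Ingrid → Sam.
Marcus reaches Sam via Marcus → Ingrid → Sam.
Oliver reaches Sam via Oliver → Marcus → Ingrid → Sam.
Likewise Soren and Yara each reach Sam by chaining the stated constraints.

Dmitri, Ingrid, Marcus, Oliver, Soren, Tobi, Yara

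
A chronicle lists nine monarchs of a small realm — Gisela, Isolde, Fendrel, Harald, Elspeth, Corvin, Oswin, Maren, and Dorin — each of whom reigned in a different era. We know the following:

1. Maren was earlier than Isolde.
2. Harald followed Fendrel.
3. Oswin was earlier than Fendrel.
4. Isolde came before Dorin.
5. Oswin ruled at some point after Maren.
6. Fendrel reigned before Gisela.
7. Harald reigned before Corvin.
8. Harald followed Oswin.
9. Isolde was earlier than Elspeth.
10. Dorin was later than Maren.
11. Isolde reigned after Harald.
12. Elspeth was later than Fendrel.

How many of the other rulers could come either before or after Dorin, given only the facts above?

Forced before Dorin: Fendrel, Harald, Isolde, Maren, and Oswin.
That leaves Corvin, Elspeth, and Gisela with no forced order relative to Dorin — 3.

3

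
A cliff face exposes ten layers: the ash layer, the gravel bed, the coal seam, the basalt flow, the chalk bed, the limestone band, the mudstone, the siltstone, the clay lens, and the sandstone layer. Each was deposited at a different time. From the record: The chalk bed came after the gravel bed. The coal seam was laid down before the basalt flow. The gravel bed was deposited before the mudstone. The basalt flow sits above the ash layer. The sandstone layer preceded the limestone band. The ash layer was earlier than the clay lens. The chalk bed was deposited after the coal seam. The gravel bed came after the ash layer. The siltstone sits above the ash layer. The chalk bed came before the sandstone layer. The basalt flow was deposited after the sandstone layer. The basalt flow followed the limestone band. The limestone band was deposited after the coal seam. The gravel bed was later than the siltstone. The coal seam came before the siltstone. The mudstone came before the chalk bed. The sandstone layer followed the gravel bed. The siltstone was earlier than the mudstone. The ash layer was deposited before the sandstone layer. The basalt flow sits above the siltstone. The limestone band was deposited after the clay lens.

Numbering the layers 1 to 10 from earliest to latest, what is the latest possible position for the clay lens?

8

The clay lens must come before the basalt flow and the limestone band — 2 layers forced after it.
Everything else can be placed before the clay lens in some valid order, so the clay lens can sit as late as position 10 − 2 = 8.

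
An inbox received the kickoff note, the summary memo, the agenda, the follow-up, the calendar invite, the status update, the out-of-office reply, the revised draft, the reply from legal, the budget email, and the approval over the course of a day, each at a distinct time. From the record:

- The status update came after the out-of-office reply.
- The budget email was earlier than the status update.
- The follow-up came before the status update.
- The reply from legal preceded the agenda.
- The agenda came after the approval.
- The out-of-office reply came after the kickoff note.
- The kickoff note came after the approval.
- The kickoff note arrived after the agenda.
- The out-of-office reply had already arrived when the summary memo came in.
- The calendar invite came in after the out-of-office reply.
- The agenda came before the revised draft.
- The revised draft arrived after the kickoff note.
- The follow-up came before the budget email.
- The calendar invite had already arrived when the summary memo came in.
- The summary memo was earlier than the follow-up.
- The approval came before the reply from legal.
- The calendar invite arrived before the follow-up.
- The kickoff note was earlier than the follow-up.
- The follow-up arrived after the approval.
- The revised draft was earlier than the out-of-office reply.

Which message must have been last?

Every other message has a chain of constraints placing it before the status update, so the status update is last.

the status update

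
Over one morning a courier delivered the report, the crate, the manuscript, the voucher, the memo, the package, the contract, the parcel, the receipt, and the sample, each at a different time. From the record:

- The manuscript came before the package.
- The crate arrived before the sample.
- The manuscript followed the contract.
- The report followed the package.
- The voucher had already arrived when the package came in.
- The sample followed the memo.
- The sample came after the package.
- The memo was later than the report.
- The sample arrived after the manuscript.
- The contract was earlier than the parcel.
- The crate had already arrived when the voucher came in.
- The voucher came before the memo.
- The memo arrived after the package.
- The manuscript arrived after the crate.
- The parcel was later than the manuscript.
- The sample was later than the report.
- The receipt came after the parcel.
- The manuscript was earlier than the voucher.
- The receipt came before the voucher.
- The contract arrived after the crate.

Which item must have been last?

Every other item has a chain of constraints placing it before the sample, so the sample is last.

the sample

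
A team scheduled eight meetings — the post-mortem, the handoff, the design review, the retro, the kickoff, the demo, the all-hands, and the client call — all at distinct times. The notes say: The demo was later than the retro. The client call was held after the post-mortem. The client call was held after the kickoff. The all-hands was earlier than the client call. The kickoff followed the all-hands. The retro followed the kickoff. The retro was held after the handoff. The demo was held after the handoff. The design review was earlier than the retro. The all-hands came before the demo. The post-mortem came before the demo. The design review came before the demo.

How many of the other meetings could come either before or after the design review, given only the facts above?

5

Forced after the design review: the demo and the retro.
That leaves the all-hands, the client call, the handoff, the kickoff, and the post-mortem with no forced order relative to the design review — 5.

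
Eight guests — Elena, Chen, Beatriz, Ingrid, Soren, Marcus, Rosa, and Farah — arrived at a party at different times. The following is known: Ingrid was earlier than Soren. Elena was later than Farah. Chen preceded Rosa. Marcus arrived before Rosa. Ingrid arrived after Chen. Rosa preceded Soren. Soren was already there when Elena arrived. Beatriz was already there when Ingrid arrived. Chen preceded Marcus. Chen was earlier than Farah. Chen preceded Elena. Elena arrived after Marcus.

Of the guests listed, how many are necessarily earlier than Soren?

5

Directly stated before Soren: Ingrid and Rosa.
Beatriz reaches Soren via Beatriz → Ingrid → Soren.
Chen reaches Soren via Chen → Ingrid → Soren.
Marcus reaches Soren via Marcus → Rosa → Soren.
That's Beatriz, Chen, Ingrid, Marcus, and Rosa — 5 in all.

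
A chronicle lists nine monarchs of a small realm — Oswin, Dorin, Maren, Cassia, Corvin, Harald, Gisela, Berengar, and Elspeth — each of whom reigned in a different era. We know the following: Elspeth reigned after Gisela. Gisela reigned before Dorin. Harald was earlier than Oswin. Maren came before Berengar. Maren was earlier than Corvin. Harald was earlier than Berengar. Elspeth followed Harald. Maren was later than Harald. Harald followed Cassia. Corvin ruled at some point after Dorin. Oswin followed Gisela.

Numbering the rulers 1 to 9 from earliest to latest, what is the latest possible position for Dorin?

Dorin must come before Corvin — 1 ruler forced after them.
Everything else can be placed before Dorin in some valid order, so Dorin can sit as late as position 9 − 1 = 8.

8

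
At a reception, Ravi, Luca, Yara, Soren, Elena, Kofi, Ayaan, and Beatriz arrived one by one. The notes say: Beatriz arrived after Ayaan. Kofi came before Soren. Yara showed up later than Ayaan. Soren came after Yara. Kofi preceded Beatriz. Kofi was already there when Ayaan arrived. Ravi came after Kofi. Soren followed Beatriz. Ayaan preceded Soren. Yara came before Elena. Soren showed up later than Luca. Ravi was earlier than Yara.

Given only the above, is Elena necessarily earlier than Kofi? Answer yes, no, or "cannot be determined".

Tracing the constraints gives Kofi → Ayaan → Yara → Elena, so Kofi must come before Elena.
That means Elena cannot be before Kofi.

no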